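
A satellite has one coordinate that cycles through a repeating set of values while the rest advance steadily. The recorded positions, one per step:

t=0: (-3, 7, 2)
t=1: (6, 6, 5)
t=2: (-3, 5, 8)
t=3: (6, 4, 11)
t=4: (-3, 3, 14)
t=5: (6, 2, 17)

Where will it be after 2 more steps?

First: cycles through -3, 6 every 2 steps. Step 7 lands at position 1 of the cycle → 6.
Second: linear, -1 per step → 0 at step 7.
Third: linear, +3 per step → 23 at step 7.

(6, 0, 23)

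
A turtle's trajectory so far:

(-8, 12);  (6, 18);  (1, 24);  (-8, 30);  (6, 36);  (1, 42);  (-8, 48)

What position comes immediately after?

(6, 54)

The first coordinate repeats the cycle [-8, 6, 1] with period 3; step 7 mod 3 = 1, giving 6.
The second coordinate changes by +6 each step, so at step 7 it is 12 + 7·(6) = 54.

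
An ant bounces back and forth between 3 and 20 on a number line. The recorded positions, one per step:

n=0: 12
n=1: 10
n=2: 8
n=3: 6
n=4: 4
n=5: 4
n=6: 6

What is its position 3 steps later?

12

The value reflects between 3 and 20, moving 2 per step.
  step 7: 6 → 8
  step 8: 8 → 10
  step 9: 10 → 12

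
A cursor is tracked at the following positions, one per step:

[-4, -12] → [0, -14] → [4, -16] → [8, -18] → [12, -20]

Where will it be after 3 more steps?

Each step adds [+4, -2] to the position.
step 5: [12, -20] + [+4, -2] → [16, -22]
step 6: [16, -22] + [+4, -2] → [20, -24]
step 7: [20, -24] + [+4, -2] → [24, -26]

[24, -26]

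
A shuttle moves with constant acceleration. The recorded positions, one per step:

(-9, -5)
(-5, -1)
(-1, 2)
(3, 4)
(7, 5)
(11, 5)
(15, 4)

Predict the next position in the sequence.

(19, 2)

Taking differences between consecutive positions: (+4, +4), (+4, +3), (+4, +2), (+4, +1), (+4, +0), (+4, -1). These grow by (+0, -1) each step.
step 7: (15, 4) + (+4, -2) → (19, 2)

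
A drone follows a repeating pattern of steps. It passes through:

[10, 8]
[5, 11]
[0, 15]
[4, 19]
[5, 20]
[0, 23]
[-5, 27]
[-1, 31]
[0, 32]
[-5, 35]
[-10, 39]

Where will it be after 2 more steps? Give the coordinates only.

[-5, 44]

The moves between consecutive positions are [-5, +3], [-5, +4], [+4, +4], [+1, +1], [-5, +3], [-5, +4], [+4, +4], [+1, +1], [-5, +3], [-5, +4]; they repeat the 4-cycle [[-5, +3], [-5, +4], [+4, +4], [+1, +1]].
step 11: apply [+4, +4] → [-6, 43]
step 12: apply [+1, +1] → [-5, 44]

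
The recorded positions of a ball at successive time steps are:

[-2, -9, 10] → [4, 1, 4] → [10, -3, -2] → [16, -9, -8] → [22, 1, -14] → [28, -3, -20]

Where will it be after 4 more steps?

[52, -9, -44]

The first coordinate changes by +6 each step, so at step 9 it is -2 + 9·(6) = 52.
The second coordinate repeats the cycle [-9, 1, -3] with period 3; step 9 mod 3 = 0, giving -9.
The third coordinate changes by -6 each step, so at step 9 it is 10 + 9·(-6) = -44.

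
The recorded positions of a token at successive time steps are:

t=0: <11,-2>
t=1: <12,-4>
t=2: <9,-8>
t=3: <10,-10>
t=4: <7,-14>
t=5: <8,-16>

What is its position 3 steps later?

Differencing gives <+1,-2>, <-3,-4>, <+1,-2>, <-3,-4>, <+1,-2>. This is the pattern <+1,-2>, <-3,-4> repeated.
step 6: apply <-3,-4> → <5,-20>
step 7: apply <+1,-2> → <6,-22>
step 8: apply <-3,-4> → <3,-26>

<3,-26>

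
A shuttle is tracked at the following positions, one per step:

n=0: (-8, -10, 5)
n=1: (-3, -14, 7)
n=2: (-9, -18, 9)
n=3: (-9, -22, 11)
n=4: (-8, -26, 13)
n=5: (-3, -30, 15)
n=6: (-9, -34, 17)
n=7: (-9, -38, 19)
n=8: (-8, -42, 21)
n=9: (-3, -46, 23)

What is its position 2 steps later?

The first coordinate repeats the cycle [-8, -3, -9, -9] with period 4; step 11 mod 4 = 3, giving -9.
The second coordinate changes by -4 each step, so at step 11 it is -10 + 11·(-4) = -54.
The third coordinate changes by +2 each step, so at step 11 it is 5 + 11·(2) = 27.

(-9, -54, 27)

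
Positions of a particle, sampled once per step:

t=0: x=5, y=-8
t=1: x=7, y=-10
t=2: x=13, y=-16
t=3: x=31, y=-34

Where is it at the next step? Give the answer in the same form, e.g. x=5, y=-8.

Step-to-step displacements: (+2, -2), (+6, -6), (+18, -18); each is 3× the previous.
step 4: x=31, y=-34 + (+54, -54) → x=85, y=-88

x=85, y=-88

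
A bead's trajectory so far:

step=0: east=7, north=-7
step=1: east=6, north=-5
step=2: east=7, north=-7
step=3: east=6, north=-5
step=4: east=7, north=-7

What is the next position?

The jumps are (-1,+2), (+1,-2), (-1,+2), (+1,-2) — a geometric progression with ratio -1.
step 5: east=7, north=-7 + (-1,+2) → east=6, north=-5

east=6, north=-5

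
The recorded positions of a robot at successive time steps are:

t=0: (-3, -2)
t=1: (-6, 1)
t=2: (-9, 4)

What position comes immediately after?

(-12, 7)

The position changes by (-3, +3) every step.
step 3: (-9, 4) + (-3, +3) → (-12, 7)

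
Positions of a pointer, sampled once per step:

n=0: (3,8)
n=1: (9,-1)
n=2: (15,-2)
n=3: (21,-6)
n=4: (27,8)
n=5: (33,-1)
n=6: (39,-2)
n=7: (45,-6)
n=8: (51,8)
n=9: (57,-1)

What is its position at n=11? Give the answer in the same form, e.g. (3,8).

First: linear, +6 per step → 69 at step 11.
Second: cycles through 8, -1, -2, -6 every 4 steps. Step 11 lands at position 3 of the cycle → -6.

(69,-6)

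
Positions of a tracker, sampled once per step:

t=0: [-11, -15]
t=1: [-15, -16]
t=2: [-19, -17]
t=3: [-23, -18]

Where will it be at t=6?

Each step adds [-4, -1] to the position.
step 4: [-23, -18] + [-4, -1] → [-27, -19]
step 5: [-27, -19] + [-4, -1] → [-31, -20]
step 6: [-31, -20] + [-4, -1] → [-35, -21]

[-35, -21]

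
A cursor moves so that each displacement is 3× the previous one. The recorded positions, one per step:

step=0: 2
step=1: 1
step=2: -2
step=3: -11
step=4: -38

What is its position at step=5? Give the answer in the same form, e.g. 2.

The jumps are -1, -3, -9, -27 — a geometric progression with ratio 3.
step 5: -38 − 81 → -119

-119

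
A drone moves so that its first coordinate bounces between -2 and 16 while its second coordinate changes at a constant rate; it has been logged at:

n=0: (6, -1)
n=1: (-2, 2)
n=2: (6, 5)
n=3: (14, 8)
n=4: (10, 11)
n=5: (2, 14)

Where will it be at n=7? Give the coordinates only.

(10, 20)

The first coordinate travels 8 per step and bounces off the walls at -2 and 16.
  step 6: 2 → 2
  step 7: 2 → 10
The second coordinate changes by +3 each step: at step 7 it is 20.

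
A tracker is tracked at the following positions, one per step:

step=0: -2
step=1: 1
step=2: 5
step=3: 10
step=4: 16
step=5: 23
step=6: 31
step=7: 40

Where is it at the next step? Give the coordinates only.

50

Successive displacements: +3, +4, +5, +6, +7, +8, +9 — each changes by +1.
step 8: 40 + 10 → 50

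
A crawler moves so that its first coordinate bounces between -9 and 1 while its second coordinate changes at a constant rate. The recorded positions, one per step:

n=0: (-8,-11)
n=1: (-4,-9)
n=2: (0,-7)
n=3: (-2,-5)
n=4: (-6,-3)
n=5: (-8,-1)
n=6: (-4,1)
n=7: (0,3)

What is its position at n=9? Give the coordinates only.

The first coordinate reflects between -9 and 1, moving 4 per step.
  step 8: 0 → -2
  step 9: -2 → -6
The second coordinate changes by +2 each step: at step 9 it is 7.

(-6,7)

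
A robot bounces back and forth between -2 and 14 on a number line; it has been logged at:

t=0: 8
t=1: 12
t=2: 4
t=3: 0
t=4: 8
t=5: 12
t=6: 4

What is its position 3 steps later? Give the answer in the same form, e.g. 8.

The value reflects between -2 and 14, moving 8 per step.
  step 7: 4 → 0
  step 8: 0 → 8
  step 9: 8 → 12

12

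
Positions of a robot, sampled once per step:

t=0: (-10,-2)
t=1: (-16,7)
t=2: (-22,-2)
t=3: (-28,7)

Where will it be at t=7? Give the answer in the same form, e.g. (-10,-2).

The first coordinate changes by -6 each step, so at step 7 it is -10 + 7·(-6) = -52.
The second coordinate repeats the cycle [-2, 7] with period 2; step 7 mod 2 = 1, giving 7.

(-52,7)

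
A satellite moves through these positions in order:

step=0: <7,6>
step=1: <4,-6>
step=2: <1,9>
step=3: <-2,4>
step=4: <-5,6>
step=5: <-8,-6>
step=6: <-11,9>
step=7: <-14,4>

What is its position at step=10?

First: linear, -3 per step → -23 at step 10.
Second: cycles through 6, -6, 9, 4 every 4 steps. Step 10 lands at position 2 of the cycle → 9.

<-23,9>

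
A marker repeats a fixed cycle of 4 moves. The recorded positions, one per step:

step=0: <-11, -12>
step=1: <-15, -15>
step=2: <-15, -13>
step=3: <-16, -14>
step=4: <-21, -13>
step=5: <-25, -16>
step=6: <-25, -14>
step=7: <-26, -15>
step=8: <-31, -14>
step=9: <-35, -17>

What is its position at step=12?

<-41, -15>

Step-to-step displacements: <-4, -3>, <+0, +2>, <-1, -1>, <-5, +1>, <-4, -3>, <+0, +2>, <-1, -1>, <-5, +1>, <-4, -3> — a repeating cycle of length 4.
step 10: apply <+0, +2> → <-35, -15>
step 11: apply <-1, -1> → <-36, -16>
step 12: apply <-5, +1> → <-41, -15>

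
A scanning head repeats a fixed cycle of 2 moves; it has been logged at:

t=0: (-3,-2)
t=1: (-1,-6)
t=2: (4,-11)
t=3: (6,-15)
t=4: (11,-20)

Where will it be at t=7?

(20,-33)

The moves between consecutive positions are (+2,-4), (+5,-5), (+2,-4), (+5,-5); they repeat the 2-cycle [(+2,-4), (+5,-5)].
step 5: apply (+2,-4) → (13,-24)
step 6: apply (+5,-5) → (18,-29)
step 7: apply (+2,-4) → (20,-33)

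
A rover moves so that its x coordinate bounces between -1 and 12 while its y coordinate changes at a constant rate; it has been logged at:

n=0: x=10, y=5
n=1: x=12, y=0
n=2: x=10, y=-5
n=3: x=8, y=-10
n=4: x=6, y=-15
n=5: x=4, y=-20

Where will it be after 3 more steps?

x=0, y=-35

The x coordinate travels 2 per step and bounces off the walls at -1 and 12.
  step 6: 4 → 2
  step 7: 2 → 0
  step 8: 0 → 0
The y coordinate changes by -5 each step: at step 8 it is -35.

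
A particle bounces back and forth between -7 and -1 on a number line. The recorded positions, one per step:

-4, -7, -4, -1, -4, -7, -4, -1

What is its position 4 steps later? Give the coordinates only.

The value reflects between -7 and -1, moving 3 per step.
  step 8: -1 → -4
  step 9: -4 → -7
  step 10: -7 → -4
  step 11: -4 → -1

-1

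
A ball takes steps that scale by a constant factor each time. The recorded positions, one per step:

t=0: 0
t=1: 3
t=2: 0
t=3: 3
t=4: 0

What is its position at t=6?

0

Step-to-step displacements: +3, -3, +3, -3; each is -1× the previous.
step 5: 0 + 3 → 3
step 6: 3 − 3 → 0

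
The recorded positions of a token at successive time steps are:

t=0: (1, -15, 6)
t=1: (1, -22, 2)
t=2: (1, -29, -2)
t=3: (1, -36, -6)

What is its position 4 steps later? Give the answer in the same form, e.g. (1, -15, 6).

The position changes by (+0, -7, -4) every step.
step 4: (1, -36, -6) + (+0, -7, -4) → (1, -43, -10)
step 5: (1, -43, -10) + (+0, -7, -4) → (1, -50, -14)
step 6: (1, -50, -14) + (+0, -7, -4) → (1, -57, -18)
step 7: (1, -57, -18) + (+0, -7, -4) → (1, -64, -22)

(1, -64, -22)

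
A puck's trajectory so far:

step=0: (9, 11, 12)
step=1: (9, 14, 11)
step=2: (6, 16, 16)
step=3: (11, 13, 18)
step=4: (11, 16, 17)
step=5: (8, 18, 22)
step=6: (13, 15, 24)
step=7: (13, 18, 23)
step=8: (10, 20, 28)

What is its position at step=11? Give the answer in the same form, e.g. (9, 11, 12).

(12, 22, 34)

Differencing gives (+0, +3, -1), (-3, +2, +5), (+5, -3, +2), (+0, +3, -1), (-3, +2, +5), (+5, -3, +2), (+0, +3, -1), (-3, +2, +5). This is the pattern (+0, +3, -1), (-3, +2, +5), (+5, -3, +2) repeated.
step 9: apply (+5, -3, +2) → (15, 17, 30)
step 10: apply (+0, +3, -1) → (15, 20, 29)
step 11: apply (-3, +2, +5) → (12, 22, 34)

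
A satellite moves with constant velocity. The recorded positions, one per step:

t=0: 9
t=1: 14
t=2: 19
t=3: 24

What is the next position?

Constant displacement of +5 per step.
step 4: 24 + 5 → 29

29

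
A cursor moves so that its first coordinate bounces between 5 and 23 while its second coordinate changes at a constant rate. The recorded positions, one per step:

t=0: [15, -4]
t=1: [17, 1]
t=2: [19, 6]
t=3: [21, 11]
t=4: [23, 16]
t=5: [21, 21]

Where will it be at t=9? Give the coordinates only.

[13, 41]

The first coordinate reflects between 5 and 23, moving 2 per step.
  step 6: 21 → 19
  step 7: 19 → 17
  step 8: 17 → 15
  step 9: 15 → 13
The second coordinate changes by +5 each step: at step 9 it is 41.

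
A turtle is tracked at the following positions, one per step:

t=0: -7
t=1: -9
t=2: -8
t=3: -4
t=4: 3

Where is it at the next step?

First differences are -2, +1, +4, +7; their common second difference is +3 (constant acceleration).
step 5: 3 + 10 → 13

13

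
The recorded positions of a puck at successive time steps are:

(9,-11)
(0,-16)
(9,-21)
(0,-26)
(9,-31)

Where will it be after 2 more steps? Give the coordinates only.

(9,-41)

The first coordinate repeats the cycle [9, 0] with period 2; step 6 mod 2 = 0, giving 9.
The second coordinate changes by -5 each step, so at step 6 it is -11 + 6·(-5) = -41.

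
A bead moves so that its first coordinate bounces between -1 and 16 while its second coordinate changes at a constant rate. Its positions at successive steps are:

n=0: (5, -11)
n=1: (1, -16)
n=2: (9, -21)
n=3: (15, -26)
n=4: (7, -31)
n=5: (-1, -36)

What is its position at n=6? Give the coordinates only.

The first coordinate travels 8 per step and bounces off the walls at -1 and 16.
  step 6: -1 → 7
The second coordinate changes by -5 each step: at step 6 it is -41.

(7, -41)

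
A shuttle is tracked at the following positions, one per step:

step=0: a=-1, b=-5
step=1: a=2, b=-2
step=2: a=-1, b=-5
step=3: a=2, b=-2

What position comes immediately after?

The jumps are (+3, +3), (-3, -3), (+3, +3) — a geometric progression with ratio -1.
step 4: a=2, b=-2 + (-3, -3) → a=-1, b=-5

a=-1, b=-5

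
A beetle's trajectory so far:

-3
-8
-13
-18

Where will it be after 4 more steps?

Each step adds -5 to the position.
step 4: -18 − 5 → -23
step 5: -23 − 5 → -28
step 6: -28 − 5 → -33
step 7: -33 − 5 → -38

-38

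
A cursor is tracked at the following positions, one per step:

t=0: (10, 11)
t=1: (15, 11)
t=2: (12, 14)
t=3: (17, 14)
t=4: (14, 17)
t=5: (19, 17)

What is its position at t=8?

Differencing gives (+5, +0), (-3, +3), (+5, +0), (-3, +3), (+5, +0). This is the pattern (+5, +0), (-3, +3) repeated.
step 6: apply (-3, +3) → (16, 20)
step 7: apply (+5, +0) → (21, 20)
step 8: apply (-3, +3) → (18, 23)

(18, 23)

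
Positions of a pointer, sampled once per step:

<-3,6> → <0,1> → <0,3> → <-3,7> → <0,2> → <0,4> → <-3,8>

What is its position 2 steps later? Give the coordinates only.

The moves between consecutive positions are <+3,-5>, <+0,+2>, <-3,+4>, <+3,-5>, <+0,+2>, <-3,+4>; they repeat the 3-cycle [<+3,-5>, <+0,+2>, <-3,+4>].
step 7: apply <+3,-5> → <0,3>
step 8: apply <+0,+2> → <0,5>

<0,5>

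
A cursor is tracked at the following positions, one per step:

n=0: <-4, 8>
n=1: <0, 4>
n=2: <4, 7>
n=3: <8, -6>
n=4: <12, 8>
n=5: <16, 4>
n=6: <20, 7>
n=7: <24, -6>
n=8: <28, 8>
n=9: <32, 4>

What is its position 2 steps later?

<40, -6>

First: linear, +4 per step → 40 at step 11.
Second: cycles through 8, 4, 7, -6 every 4 steps. Step 11 lands at position 3 of the cycle → -6.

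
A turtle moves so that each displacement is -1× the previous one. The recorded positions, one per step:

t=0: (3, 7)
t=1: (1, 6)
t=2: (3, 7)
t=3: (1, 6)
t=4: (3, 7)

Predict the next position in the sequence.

Consecutive displacements (-2, -1), (+2, +1), (-2, -1), (+2, +1) scale by a factor of -1 each step.
step 5: (3, 7) + (-2, -1) → (1, 6)

(1, 6)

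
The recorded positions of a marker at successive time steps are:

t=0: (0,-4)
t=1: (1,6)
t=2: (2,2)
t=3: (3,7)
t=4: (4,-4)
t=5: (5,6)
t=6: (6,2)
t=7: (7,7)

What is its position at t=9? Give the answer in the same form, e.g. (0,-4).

The first coordinate changes by +1 each step, so at step 9 it is 0 + 9·(1) = 9.
The second coordinate repeats the cycle [-4, 6, 2, 7] with period 4; step 9 mod 4 = 1, giving 6.

(9,6)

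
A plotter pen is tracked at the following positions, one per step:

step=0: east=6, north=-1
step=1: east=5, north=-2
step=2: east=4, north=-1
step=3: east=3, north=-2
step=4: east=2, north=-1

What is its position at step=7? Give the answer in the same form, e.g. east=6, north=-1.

east=-1, north=-2

East: linear, -1 per step → -1 at step 7.
North: cycles through -1, -2 every 2 steps. Step 7 lands at position 1 of the cycle → -2.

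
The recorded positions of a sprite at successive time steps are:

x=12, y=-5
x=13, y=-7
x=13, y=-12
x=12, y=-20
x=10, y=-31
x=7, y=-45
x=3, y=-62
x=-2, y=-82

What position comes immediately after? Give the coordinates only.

Successive displacements: (+1,-2), (+0,-5), (-1,-8), (-2,-11), (-3,-14), (-4,-17), (-5,-20) — each changes by (-1,-3).
step 8: x=-2, y=-82 + (-6,-23) → x=-8, y=-105

x=-8, y=-105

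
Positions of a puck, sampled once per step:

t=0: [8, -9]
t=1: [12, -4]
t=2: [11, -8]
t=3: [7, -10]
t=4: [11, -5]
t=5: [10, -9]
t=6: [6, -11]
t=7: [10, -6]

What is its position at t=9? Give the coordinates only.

Differencing gives [+4, +5], [-1, -4], [-4, -2], [+4, +5], [-1, -4], [-4, -2], [+4, +5]. This is the pattern [+4, +5], [-1, -4], [-4, -2] repeated.
step 8: apply [-1, -4] → [9, -10]
step 9: apply [-4, -2] → [5, -12]

[5, -12]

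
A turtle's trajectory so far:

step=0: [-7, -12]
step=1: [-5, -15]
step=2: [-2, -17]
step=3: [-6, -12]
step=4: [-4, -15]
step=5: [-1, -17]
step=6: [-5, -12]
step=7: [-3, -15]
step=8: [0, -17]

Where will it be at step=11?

[1, -17]

Differencing gives [+2, -3], [+3, -2], [-4, +5], [+2, -3], [+3, -2], [-4, +5], [+2, -3], [+3, -2]. This is the pattern [+2, -3], [+3, -2], [-4, +5] repeated.
step 9: apply [-4, +5] → [-4, -12]
step 10: apply [+2, -3] → [-2, -15]
step 11: apply [+3, -2] → [1, -17]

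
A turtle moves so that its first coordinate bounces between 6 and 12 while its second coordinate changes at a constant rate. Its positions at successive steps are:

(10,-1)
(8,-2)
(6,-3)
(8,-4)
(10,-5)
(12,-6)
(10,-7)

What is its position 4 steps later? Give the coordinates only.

(10,-11)

The first coordinate travels 2 per step and bounces off the walls at 6 and 12.
  step 7: 10 → 8
  step 8: 8 → 6
  step 9: 6 → 8
  step 10: 8 → 10
The second coordinate changes by -1 each step: at step 10 it is -11.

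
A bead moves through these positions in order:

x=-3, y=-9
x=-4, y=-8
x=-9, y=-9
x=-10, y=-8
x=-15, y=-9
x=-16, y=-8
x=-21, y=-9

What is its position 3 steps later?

Step-to-step displacements: (-1, +1), (-5, -1), (-1, +1), (-5, -1), (-1, +1), (-5, -1) — a repeating cycle of length 2.
step 7: apply (-1, +1) → x=-22, y=-8
step 8: apply (-5, -1) → x=-27, y=-9
step 9: apply (-1, +1) → x=-28, y=-8

x=-28, y=-8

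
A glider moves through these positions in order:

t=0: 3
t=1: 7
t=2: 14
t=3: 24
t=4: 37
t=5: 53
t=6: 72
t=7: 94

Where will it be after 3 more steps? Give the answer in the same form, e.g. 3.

178

First differences are +4, +7, +10, +13, +16, +19, +22; their common second difference is +3 (constant acceleration).
step 8: 94 + 25 → 119
step 9: 119 + 28 → 147
step 10: 147 + 31 → 178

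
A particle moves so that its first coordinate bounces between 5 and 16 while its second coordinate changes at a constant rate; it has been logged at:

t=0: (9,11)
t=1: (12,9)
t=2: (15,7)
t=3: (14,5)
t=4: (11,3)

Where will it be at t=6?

(5,-1)

The first coordinate reflects between 5 and 16, moving 3 per step.
  step 5: 11 → 8
  step 6: 8 → 5
The second coordinate changes by -2 each step: at step 6 it is -1.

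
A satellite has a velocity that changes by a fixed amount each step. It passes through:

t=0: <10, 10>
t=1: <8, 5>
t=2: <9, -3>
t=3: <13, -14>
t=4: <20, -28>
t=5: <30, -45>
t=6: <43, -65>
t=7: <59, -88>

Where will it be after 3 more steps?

<125, -175>

Successive displacements: <-2, -5>, <+1, -8>, <+4, -11>, <+7, -14>, <+10, -17>, <+13, -20>, <+16, -23> — each changes by <+3, -3>.
step 8: <59, -88> + <+19, -26> → <78, -114>
step 9: <78, -114> + <+22, -29> → <100, -143>
step 10: <100, -143> + <+25, -32> → <125, -175>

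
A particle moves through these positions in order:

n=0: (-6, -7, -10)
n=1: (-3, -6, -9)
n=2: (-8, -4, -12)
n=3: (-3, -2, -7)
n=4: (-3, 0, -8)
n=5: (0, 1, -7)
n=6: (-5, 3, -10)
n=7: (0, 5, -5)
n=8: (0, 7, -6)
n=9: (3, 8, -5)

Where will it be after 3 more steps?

Step-to-step displacements: (+3, +1, +1), (-5, +2, -3), (+5, +2, +5), (+0, +2, -1), (+3, +1, +1), (-5, +2, -3), (+5, +2, +5), (+0, +2, -1), (+3, +1, +1) — a repeating cycle of length 4.
step 10: apply (-5, +2, -3) → (-2, 10, -8)
step 11: apply (+5, +2, +5) → (3, 12, -3)
step 12: apply (+0, +2, -1) → (3, 14, -4)

(3, 14, -4)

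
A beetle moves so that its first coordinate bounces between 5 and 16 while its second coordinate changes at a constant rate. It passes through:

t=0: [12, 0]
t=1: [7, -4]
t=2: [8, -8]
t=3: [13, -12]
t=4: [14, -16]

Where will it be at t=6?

The first coordinate travels 5 per step and bounces off the walls at 5 and 16.
  step 5: 14 → 9
  step 6: 9 → 6
The second coordinate changes by -4 each step: at step 6 it is -24.

[6, -24]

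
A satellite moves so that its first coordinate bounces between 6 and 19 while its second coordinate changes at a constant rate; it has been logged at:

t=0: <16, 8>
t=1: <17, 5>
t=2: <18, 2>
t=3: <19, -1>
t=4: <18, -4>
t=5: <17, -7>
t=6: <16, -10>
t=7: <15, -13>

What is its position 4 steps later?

<11, -25>

The first coordinate travels 1 per step and bounces off the walls at 6 and 19.
  step 8: 15 → 14
  step 9: 14 → 13
  step 10: 13 → 12
  step 11: 12 → 11
The second coordinate changes by -3 each step: at step 11 it is -25.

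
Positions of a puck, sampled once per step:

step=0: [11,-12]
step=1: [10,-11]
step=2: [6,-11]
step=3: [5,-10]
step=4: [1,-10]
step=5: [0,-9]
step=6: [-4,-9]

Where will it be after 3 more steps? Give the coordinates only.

[-10,-7]

The moves between consecutive positions are [-1,+1], [-4,+0], [-1,+1], [-4,+0], [-1,+1], [-4,+0]; they repeat the 2-cycle [[-1,+1], [-4,+0]].
step 7: apply [-1,+1] → [-5,-8]
step 8: apply [-4,+0] → [-9,-8]
step 9: apply [-1,+1] → [-10,-7]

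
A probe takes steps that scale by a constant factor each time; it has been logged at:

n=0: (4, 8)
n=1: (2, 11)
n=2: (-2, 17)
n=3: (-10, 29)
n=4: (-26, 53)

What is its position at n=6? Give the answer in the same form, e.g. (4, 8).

(-122, 197)

Step-to-step displacements: (-2, +3), (-4, +6), (-8, +12), (-16, +24); each is 2× the previous.
step 5: (-26, 53) + (-32, +48) → (-58, 101)
step 6: (-58, 101) + (-64, +96) → (-122, 197)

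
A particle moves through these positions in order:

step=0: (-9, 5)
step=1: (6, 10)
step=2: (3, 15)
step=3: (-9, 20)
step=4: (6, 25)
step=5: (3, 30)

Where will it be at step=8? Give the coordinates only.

The first coordinate repeats the cycle [-9, 6, 3] with period 3; step 8 mod 3 = 2, giving 3.
The second coordinate changes by +5 each step, so at step 8 it is 5 + 8·(5) = 45.

(3, 45)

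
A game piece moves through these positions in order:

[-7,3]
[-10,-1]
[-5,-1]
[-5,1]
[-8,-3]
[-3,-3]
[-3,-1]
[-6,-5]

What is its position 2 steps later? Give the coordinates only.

[-1,-3]

The moves between consecutive positions are [-3,-4], [+5,+0], [+0,+2], [-3,-4], [+5,+0], [+0,+2], [-3,-4]; they repeat the 3-cycle [[-3,-4], [+5,+0], [+0,+2]].
step 8: apply [+5,+0] → [-1,-5]
step 9: apply [+0,+2] → [-1,-3]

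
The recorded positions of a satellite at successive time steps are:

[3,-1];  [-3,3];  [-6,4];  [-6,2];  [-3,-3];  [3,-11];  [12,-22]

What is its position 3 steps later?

[57,-73]

Successive displacements: [-6,+4], [-3,+1], [+0,-2], [+3,-5], [+6,-8], [+9,-11] — each changes by [+3,-3].
step 7: [12,-22] + [+12,-14] → [24,-36]
step 8: [24,-36] + [+15,-17] → [39,-53]
step 9: [39,-53] + [+18,-20] → [57,-73]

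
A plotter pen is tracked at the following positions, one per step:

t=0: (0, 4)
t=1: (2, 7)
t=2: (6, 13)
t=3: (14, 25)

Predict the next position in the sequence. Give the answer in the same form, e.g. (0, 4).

(30, 49)

Consecutive displacements (+2, +3), (+4, +6), (+8, +12) scale by a factor of 2 each step.
step 4: (14, 25) + (+16, +24) → (30, 49)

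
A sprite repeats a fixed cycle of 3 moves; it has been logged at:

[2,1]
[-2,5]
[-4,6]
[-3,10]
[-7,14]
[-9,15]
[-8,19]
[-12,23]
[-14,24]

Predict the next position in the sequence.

[-13,28]

Differencing gives [-4,+4], [-2,+1], [+1,+4], [-4,+4], [-2,+1], [+1,+4], [-4,+4], [-2,+1]. This is the pattern [-4,+4], [-2,+1], [+1,+4] repeated.
step 9: apply [+1,+4] → [-13,28]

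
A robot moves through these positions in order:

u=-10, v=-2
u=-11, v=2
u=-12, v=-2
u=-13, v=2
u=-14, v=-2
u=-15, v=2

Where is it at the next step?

u=-16, v=-2

U: linear, -1 per step → -16 at step 6.
V: cycles through -2, 2 every 2 steps. Step 6 lands at position 0 of the cycle → -2.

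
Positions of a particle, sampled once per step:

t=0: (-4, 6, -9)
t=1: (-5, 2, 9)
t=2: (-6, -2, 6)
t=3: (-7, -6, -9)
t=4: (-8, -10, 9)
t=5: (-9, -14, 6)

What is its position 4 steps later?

(-13, -30, -9)

First: linear, -1 per step → -13 at step 9.
Second: linear, -4 per step → -30 at step 9.
Third: cycles through -9, 9, 6 every 3 steps. Step 9 lands at position 0 of the cycle → -9.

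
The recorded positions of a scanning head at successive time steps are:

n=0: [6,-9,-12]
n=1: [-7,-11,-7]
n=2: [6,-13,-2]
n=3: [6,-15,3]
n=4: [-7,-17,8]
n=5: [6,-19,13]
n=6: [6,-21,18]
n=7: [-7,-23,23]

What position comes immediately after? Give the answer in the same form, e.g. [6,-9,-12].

[6,-25,28]

First: cycles through 6, -7, 6 every 3 steps. Step 8 lands at position 2 of the cycle → 6.
Second: linear, -2 per step → -25 at step 8.
Third: linear, +5 per step → 28 at step 8.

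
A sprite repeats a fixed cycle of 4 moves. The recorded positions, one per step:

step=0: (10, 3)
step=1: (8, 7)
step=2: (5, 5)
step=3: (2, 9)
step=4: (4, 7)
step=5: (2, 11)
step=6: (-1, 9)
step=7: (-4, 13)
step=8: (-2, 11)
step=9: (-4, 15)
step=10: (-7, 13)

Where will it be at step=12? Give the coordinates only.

The moves between consecutive positions are (-2, +4), (-3, -2), (-3, +4), (+2, -2), (-2, +4), (-3, -2), (-3, +4), (+2, -2), (-2, +4), (-3, -2); they repeat the 4-cycle [(-2, +4), (-3, -2), (-3, +4), (+2, -2)].
step 11: apply (-3, +4) → (-10, 17)
step 12: apply (+2, -2) → (-8, 15)

(-8, 15)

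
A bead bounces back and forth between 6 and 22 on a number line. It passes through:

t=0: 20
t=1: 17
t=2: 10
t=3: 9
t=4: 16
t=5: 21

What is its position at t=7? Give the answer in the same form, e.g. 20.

The value reflects between 6 and 22, moving 7 per step.
  step 6: 21 → 14
  step 7: 14 → 7

7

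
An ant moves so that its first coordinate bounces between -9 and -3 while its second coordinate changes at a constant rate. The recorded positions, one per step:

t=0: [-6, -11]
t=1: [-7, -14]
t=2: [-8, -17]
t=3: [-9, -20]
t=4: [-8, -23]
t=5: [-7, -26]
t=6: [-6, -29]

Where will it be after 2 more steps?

The first coordinate reflects between -9 and -3, moving 1 per step.
  step 7: -6 → -5
  step 8: -5 → -4
The second coordinate changes by -3 each step: at step 8 it is -35.

[-4, -35]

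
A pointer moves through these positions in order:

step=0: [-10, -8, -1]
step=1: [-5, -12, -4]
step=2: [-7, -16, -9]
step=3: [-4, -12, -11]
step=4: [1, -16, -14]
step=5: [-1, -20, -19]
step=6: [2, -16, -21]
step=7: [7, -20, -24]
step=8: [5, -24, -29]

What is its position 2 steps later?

The moves between consecutive positions are [+5, -4, -3], [-2, -4, -5], [+3, +4, -2], [+5, -4, -3], [-2, -4, -5], [+3, +4, -2], [+5, -4, -3], [-2, -4, -5]; they repeat the 3-cycle [[+5, -4, -3], [-2, -4, -5], [+3, +4, -2]].
step 9: apply [+3, +4, -2] → [8, -20, -31]
step 10: apply [+5, -4, -3] → [13, -24, -34]

[13, -24, -34]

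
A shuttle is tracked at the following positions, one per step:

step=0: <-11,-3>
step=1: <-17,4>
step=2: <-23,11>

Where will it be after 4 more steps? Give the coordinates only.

<-47,39>

Each step adds <-6,+7> to the position.
step 3: <-23,11> + <-6,+7> → <-29,18>
step 4: <-29,18> + <-6,+7> → <-35,25>
step 5: <-35,25> + <-6,+7> → <-41,32>
step 6: <-41,32> + <-6,+7> → <-47,39>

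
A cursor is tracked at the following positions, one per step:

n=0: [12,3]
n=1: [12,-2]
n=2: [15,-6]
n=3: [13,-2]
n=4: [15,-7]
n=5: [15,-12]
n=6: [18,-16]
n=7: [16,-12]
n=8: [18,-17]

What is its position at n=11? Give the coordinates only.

Differencing gives [+0,-5], [+3,-4], [-2,+4], [+2,-5], [+0,-5], [+3,-4], [-2,+4], [+2,-5]. This is the pattern [+0,-5], [+3,-4], [-2,+4], [+2,-5] repeated.
step 9: apply [+0,-5] → [18,-22]
step 10: apply [+3,-4] → [21,-26]
step 11: apply [-2,+4] → [19,-22]

[19,-22]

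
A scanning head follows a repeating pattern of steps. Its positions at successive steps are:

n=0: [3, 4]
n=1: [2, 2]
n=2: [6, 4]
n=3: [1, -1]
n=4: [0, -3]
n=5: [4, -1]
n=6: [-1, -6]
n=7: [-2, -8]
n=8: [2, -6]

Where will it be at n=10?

The moves between consecutive positions are [-1, -2], [+4, +2], [-5, -5], [-1, -2], [+4, +2], [-5, -5], [-1, -2], [+4, +2]; they repeat the 3-cycle [[-1, -2], [+4, +2], [-5, -5]].
step 9: apply [-5, -5] → [-3, -11]
step 10: apply [-1, -2] → [-4, -13]

[-4, -13]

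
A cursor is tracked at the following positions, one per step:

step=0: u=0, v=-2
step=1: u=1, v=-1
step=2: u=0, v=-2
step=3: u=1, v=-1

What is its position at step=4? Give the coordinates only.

Consecutive displacements (+1, +1), (-1, -1), (+1, +1) scale by a factor of -1 each step.
step 4: u=1, v=-1 + (-1, -1) → u=0, v=-2

u=0, v=-2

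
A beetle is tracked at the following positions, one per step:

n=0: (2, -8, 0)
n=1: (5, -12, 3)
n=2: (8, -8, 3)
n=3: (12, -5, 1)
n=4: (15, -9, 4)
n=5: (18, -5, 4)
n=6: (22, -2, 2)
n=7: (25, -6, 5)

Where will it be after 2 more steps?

(32, 1, 3)

Step-to-step displacements: (+3, -4, +3), (+3, +4, +0), (+4, +3, -2), (+3, -4, +3), (+3, +4, +0), (+4, +3, -2), (+3, -4, +3) — a repeating cycle of length 3.
step 8: apply (+3, +4, +0) → (28, -2, 5)
step 9: apply (+4, +3, -2) → (32, 1, 3)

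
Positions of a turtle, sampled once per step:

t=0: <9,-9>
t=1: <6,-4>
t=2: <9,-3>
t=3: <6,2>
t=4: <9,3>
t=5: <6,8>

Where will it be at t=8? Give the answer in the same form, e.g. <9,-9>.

<9,15>

Step-to-step displacements: <-3,+5>, <+3,+1>, <-3,+5>, <+3,+1>, <-3,+5> — a repeating cycle of length 2.
step 6: apply <+3,+1> → <9,9>
step 7: apply <-3,+5> → <6,14>
step 8: apply <+3,+1> → <9,15>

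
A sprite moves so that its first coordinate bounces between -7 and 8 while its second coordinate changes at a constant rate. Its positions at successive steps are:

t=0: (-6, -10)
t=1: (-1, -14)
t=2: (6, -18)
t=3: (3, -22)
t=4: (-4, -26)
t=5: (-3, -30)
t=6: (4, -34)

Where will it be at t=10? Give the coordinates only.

(2, -50)

The first coordinate travels 7 per step and bounces off the walls at -7 and 8.
  step 7: 4 → 5
  step 8: 5 → -2
  step 9: -2 → -5
  step 10: -5 → 2
The second coordinate changes by -4 each step: at step 10 it is -50.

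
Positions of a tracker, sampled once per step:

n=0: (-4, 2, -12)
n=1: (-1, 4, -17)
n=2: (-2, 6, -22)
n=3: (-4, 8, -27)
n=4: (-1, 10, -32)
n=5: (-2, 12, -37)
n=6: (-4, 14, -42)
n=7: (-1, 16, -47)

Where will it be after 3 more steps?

(-1, 22, -62)

The first coordinate repeats the cycle [-4, -1, -2] with period 3; step 10 mod 3 = 1, giving -1.
The second coordinate changes by +2 each step, so at step 10 it is 2 + 10·(2) = 22.
The third coordinate changes by -5 each step, so at step 10 it is -12 + 10·(-5) = -62.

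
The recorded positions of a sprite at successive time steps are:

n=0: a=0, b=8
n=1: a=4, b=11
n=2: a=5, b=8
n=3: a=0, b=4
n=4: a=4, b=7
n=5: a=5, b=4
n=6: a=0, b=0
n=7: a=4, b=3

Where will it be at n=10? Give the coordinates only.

a=4, b=-1

The moves between consecutive positions are (+4, +3), (+1, -3), (-5, -4), (+4, +3), (+1, -3), (-5, -4), (+4, +3); they repeat the 3-cycle [(+4, +3), (+1, -3), (-5, -4)].
step 8: apply (+1, -3) → a=5, b=0
step 9: apply (-5, -4) → a=0, b=-4
step 10: apply (+4, +3) → a=4, b=-1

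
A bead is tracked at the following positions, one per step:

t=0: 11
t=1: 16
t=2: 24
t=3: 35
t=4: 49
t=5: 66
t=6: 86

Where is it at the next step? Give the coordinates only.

109

Taking differences between consecutive positions: +5, +8, +11, +14, +17, +20. These grow by +3 each step.
step 7: 86 + 23 → 109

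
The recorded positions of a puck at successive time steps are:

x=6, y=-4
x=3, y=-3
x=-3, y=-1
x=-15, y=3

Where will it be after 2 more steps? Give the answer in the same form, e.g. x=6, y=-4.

The jumps are (-3, +1), (-6, +2), (-12, +4) — a geometric progression with ratio 2.
step 4: x=-15, y=3 + (-24, +8) → x=-39, y=11
step 5: x=-39, y=11 + (-48, +16) → x=-87, y=27

x=-87, y=27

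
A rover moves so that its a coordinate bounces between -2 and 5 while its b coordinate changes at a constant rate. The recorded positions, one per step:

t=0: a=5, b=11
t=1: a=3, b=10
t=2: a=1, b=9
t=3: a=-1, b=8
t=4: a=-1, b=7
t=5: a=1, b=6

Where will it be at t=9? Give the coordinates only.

a=1, b=2

The a coordinate travels 2 per step and bounces off the walls at -2 and 5.
  step 6: 1 → 3
  step 7: 3 → 5
  step 8: 5 → 3
  step 9: 3 → 1
The b coordinate changes by -1 each step: at step 9 it is 2.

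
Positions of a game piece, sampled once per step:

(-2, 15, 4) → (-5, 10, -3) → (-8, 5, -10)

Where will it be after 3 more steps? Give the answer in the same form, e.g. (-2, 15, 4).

Constant displacement of (-3, -5, -7) per step.
step 3: (-8, 5, -10) + (-3, -5, -7) → (-11, 0, -17)
step 4: (-11, 0, -17) + (-3, -5, -7) → (-14, -5, -24)
step 5: (-14, -5, -24) + (-3, -5, -7) → (-17, -10, -31)

(-17, -10, -31)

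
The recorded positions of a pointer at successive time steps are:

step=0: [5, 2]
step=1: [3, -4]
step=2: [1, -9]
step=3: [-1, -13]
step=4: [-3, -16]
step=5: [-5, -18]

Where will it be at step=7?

[-9, -19]

Successive displacements: [-2, -6], [-2, -5], [-2, -4], [-2, -3], [-2, -2] — each changes by [+0, +1].
step 6: [-5, -18] + [-2, -1] → [-7, -19]
step 7: [-7, -19] + [-2, +0] → [-9, -19]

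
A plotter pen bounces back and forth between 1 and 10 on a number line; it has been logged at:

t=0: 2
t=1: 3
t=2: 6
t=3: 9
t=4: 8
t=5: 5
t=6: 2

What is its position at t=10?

8

The value travels 3 per step and bounces off the walls at 1 and 10.
  step 7: 2 → 3
  step 8: 3 → 6
  step 9: 6 → 9
  step 10: 9 → 8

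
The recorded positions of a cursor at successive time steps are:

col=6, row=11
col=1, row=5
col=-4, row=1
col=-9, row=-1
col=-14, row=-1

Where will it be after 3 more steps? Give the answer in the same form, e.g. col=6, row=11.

First differences are (-5, -6), (-5, -4), (-5, -2), (-5, +0); their common second difference is (+0, +2) (constant acceleration).
step 5: col=-14, row=-1 + (-5, +2) → col=-19, row=1
step 6: col=-19, row=1 + (-5, +4) → col=-24, row=5
step 7: col=-24, row=5 + (-5, +6) → col=-29, row=11

col=-29, row=11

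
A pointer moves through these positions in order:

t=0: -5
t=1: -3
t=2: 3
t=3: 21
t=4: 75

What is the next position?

Step-to-step displacements: +2, +6, +18, +54; each is 3× the previous.
step 5: 75 + 162 → 237

237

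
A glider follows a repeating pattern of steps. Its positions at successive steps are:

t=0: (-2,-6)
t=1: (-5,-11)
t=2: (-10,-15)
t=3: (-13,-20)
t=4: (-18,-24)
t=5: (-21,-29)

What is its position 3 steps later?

(-34,-42)

Differencing gives (-3,-5), (-5,-4), (-3,-5), (-5,-4), (-3,-5). This is the pattern (-3,-5), (-5,-4) repeated.
step 6: apply (-5,-4) → (-26,-33)
step 7: apply (-3,-5) → (-29,-38)
step 8: apply (-5,-4) → (-34,-42)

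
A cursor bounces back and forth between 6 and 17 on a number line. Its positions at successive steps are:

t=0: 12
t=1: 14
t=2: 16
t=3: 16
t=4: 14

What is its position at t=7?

The value travels 2 per step and bounces off the walls at 6 and 17.
  step 5: 14 → 12
  step 6: 12 → 10
  step 7: 10 → 8

8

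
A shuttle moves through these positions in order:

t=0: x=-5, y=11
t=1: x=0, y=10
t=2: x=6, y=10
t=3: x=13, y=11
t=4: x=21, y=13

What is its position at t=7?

x=51, y=25

Taking differences between consecutive positions: (+5, -1), (+6, +0), (+7, +1), (+8, +2). These grow by (+1, +1) each step.
step 5: x=21, y=13 + (+9, +3) → x=30, y=16
step 6: x=30, y=16 + (+10, +4) → x=40, y=20
step 7: x=40, y=20 + (+11, +5) → x=51, y=25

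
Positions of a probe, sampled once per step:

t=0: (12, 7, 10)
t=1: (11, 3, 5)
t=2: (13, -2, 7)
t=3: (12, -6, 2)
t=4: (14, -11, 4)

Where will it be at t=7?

The moves between consecutive positions are (-1, -4, -5), (+2, -5, +2), (-1, -4, -5), (+2, -5, +2); they repeat the 2-cycle [(-1, -4, -5), (+2, -5, +2)].
step 5: apply (-1, -4, -5) → (13, -15, -1)
step 6: apply (+2, -5, +2) → (15, -20, 1)
step 7: apply (-1, -4, -5) → (14, -24, -4)

(14, -24, -4)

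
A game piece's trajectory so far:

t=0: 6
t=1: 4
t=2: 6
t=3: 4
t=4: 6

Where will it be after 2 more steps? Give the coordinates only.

The jumps are -2, +2, -2, +2 — a geometric progression with ratio -1.
step 5: 6 − 2 → 4
step 6: 4 + 2 → 6

6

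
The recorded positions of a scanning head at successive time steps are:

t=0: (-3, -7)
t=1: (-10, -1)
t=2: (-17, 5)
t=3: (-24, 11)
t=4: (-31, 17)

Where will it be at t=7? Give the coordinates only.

(-52, 35)

The position changes by (-7, +6) every step.
step 5: (-31, 17) + (-7, +6) → (-38, 23)
step 6: (-38, 23) + (-7, +6) → (-45, 29)
step 7: (-45, 29) + (-7, +6) → (-52, 35)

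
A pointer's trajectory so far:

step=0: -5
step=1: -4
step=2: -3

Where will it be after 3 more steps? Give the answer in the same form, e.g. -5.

0

The position changes by +1 every step.
step 3: -3 + 1 → -2
step 4: -2 + 1 → -1
step 5: -1 + 1 → 0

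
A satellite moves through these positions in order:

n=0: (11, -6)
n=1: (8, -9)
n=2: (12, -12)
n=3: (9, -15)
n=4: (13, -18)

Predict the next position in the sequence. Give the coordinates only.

(10, -21)

Differencing gives (-3, -3), (+4, -3), (-3, -3), (+4, -3). This is the pattern (-3, -3), (+4, -3) repeated.
step 5: apply (-3, -3) → (10, -21)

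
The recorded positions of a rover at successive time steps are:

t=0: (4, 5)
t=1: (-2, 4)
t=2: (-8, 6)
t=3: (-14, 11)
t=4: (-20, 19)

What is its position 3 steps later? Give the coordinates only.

First differences are (-6, -1), (-6, +2), (-6, +5), (-6, +8); their common second difference is (+0, +3) (constant acceleration).
step 5: (-20, 19) + (-6, +11) → (-26, 30)
step 6: (-26, 30) + (-6, +14) → (-32, 44)
step 7: (-32, 44) + (-6, +17) → (-38, 61)

(-38, 61)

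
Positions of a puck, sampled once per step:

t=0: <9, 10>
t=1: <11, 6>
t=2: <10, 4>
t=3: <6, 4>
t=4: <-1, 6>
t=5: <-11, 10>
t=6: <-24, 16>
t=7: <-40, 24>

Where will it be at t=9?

Taking differences between consecutive positions: <+2, -4>, <-1, -2>, <-4, +0>, <-7, +2>, <-10, +4>, <-13, +6>, <-16, +8>. These grow by <-3, +2> each step.
step 8: <-40, 24> + <-19, +10> → <-59, 34>
step 9: <-59, 34> + <-22, +12> → <-81, 46>

<-81, 46>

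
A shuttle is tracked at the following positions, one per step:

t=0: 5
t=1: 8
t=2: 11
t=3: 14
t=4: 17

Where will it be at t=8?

Each step adds +3 to the position.
step 5: 17 + 3 → 20
step 6: 20 + 3 → 23
step 7: 23 + 3 → 26
step 8: 26 + 3 → 29

29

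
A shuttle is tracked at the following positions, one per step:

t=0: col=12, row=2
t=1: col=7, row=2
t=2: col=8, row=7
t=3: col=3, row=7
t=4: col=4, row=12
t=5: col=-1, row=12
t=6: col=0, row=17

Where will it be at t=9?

col=-9, row=22

Step-to-step displacements: (-5, +0), (+1, +5), (-5, +0), (+1, +5), (-5, +0), (+1, +5) — a repeating cycle of length 2.
step 7: apply (-5, +0) → col=-5, row=17
step 8: apply (+1, +5) → col=-4, row=22
step 9: apply (-5, +0) → col=-9, row=22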